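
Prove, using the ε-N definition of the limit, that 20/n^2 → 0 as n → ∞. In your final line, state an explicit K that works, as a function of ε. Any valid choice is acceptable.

Suppose ε > 0. For n ≥ 1, |20/n^2 − 0| = 20/n^2.
20/n^2 < ε ⇔ n^2 > 20/ε ⇔ n > (20/ε)^{1/2}.
Take K = (20/ε)^{1/2}. Then n > K implies 20/n^2 < ε.

K = (20/ε)^{1/2}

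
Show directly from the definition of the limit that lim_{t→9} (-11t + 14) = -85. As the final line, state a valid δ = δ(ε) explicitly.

Suppose ε > 0. We need δ > 0 so that 0 < |t − 9| < δ implies |(-11t + 14) + 85| < ε.
Since (-11t + 14) + 85 = -11(t − 9), we have |(-11t + 14) + 85| = 11|t − 9|.
Thus it suffices that |t − 9| < ε/11.
Choosing δ = ε/11 gives |(-11t + 14) + 85| = 11|t − 9| < ε whenever |t − 9| < δ.

δ = ε/11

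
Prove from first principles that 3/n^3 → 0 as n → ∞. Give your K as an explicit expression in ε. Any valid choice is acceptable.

K = (3/ε)^{1/3}

Fix ε > 0. For n ≥ 1, |3/n^3 − 0| = 3/n^3.
3/n^3 < ε ⇔ n^3 > 3/ε ⇔ n > (3/ε)^{1/3}.
Take K = (3/ε)^{1/3}. Then n > K implies 3/n^3 < ε.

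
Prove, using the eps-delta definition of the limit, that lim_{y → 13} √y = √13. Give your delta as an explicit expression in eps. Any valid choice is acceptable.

delta = min(13, √13·eps)

Fix eps > 0. We want delta > 0 such that 0 < |y − 13| < delta implies |√y − √13| < eps.
Multiplying by the conjugate, |√y − √13| = |y − 13|/(√y + √13).
Restrict delta ≤ 13 so that |y − 13| < 13 forces y > 0, and then √y + √13 > √13.
Hence |√y − √13| < |y − 13|/√13, which is < eps once |y − 13| < √13·eps.
Take delta = min(13, √13·eps). If 0 < |y − 13| < delta then y > 0 and |√y − √13| < |y − 13|/√13 < eps.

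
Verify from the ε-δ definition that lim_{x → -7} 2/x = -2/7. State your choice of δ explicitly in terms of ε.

Let ε > 0 be given. We seek δ > 0 such that 0 < |x + 7| < δ implies |2/x + 2/7| < ε.
|2/x + 2/7| = 2·|-7 − x|/(7·|x|) = 2|x + 7|/(7|x|).
Require δ ≤ 7/2 so that |x| > 7 − 7/2 = 7/2, hence 7|x| > 49/2.
Then |2/x + 2/7| < 2|x + 7|/(49/2), which is < ε when |x + 7| < (49/4)ε.
Take δ = min(7/2, (49/4)ε). Then 0 < |x + 7| < δ gives both |x + 7| < 7/2 and |x + 7| < (49/4)ε, so |2/x + 2/7| < ε.

δ = min(7/2, (49/4)ε)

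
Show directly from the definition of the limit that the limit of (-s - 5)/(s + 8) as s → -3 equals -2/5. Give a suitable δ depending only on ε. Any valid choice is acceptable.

δ = min(5/2, (25/6)ε)

Suppose ε > 0. We want δ > 0 with 0 < |s + 3| < δ ⇒ |(-s - 5)/(s + 8) + 2/5| < ε.
Combining over a common denominator, (-s - 5)/(s + 8) + 2/5 = [(-s - 5)·5 − (-2)·(s + 8)] / [5·(s + 8)] = -3(s + 3) / (5(s + 8)).
So |(-s - 5)/(s + 8) + 2/5| = 3|s + 3| / (5·|s + 8|).
Require δ ≤ 5/2, so |s + 8| ≥ |5| − |s + 3| > 5 − 5/2 = 5/2.
Hence |(-s - 5)/(s + 8) + 2/5| < 3|s + 3|/(5·(5/2)) = (6/25)|s + 3|, which is < ε once |s + 3| < (25/6)ε.
Take δ = min(5/2, (25/6)ε). Then 0 < |s + 3| < δ forces both bounds, so |(-s - 5)/(s + 8) + 2/5| < ε.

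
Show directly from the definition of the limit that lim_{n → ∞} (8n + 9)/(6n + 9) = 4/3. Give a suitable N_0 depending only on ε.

N_0 = (1/2)/ε

Suppose ε > 0. For n ≥ 1, |(8n + 9)/(6n + 9) − (4/3)| = |-18|/(6(6n + 9)) = 18/(6(6n + 9)).
Since 6n + 9 ≥ 6n for n ≥ 1, this is ≤ 18/(6·6n) = (1/2)/n.
So |(8n + 9)/(6n + 9) − (4/3)| < ε whenever n > (1/2)/ε.
Take N_0 = (1/2)/ε. If n > N_0 then |(8n + 9)/(6n + 9) − (4/3)| ≤ (1/2)/n < ε.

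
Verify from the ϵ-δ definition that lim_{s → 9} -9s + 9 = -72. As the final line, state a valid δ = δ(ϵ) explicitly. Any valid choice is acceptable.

Suppose ϵ > 0. We need δ > 0 so that 0 < |s − 9| < δ implies |(-9s + 9) + 72| < ϵ.
Since (-9s + 9) + 72 = -9(s − 9), we have |(-9s + 9) + 72| = 9|s − 9|.
Thus it suffices that |s − 9| < ϵ/9.
Choosing δ = ϵ/9 gives |(-9s + 9) + 72| = 9|s − 9| < ϵ whenever |s − 9| < δ.

δ = ϵ/9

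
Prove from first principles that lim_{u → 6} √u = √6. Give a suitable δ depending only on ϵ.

δ = min(6, √6·ϵ)

Fix ϵ > 0. We want δ > 0 such that 0 < |u − 6| < δ implies |√u − √6| < ϵ.
Multiplying by the conjugate, |√u − √6| = |u − 6|/(√u + √6).
Restrict δ ≤ 6 so that |u − 6| < 6 forces u > 0, and then √u + √6 > √6.
Hence |√u − √6| < |u − 6|/√6, which is < ϵ once |u − 6| < √6·ϵ.
Take δ = min(6, √6·ϵ). If 0 < |u − 6| < δ then u > 0 and |√u − √6| < |u − 6|/√6 < ϵ.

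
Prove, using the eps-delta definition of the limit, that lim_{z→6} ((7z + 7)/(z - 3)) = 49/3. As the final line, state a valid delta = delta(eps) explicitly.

delta = min(3/2, (9/56)eps)

Suppose eps > 0. We want delta > 0 with 0 < |z − 6| < delta ⇒ |(7z + 7)/(z - 3) − (49/3)| < eps.
Combining over a common denominator, (7z + 7)/(z - 3) − (49/3) = [(7z + 7)·3 − 49·(z - 3)] / [3·(z - 3)] = -28(z − 6) / (3(z - 3)).
So |(7z + 7)/(z - 3) − (49/3)| = 28|z − 6| / (3·|z − 3|).
Restrict delta ≤ 3/2. Then |z − 6| < 3/2 gives |z − 3| = |(z − 6) + 3| ≥ 3 − 3/2 = 3/2.
Hence |(7z + 7)/(z - 3) − (49/3)| < 28|z − 6|/(3·(3/2)) = (56/9)|z − 6|, which is < eps once |z − 6| < (9/56)eps.
Take delta = min(3/2, (9/56)eps). Then 0 < |z − 6| < delta forces both bounds, so |(7z + 7)/(z - 3) − (49/3)| < eps.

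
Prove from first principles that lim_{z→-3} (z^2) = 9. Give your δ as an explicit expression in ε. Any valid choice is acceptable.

Fix ε > 0. We seek δ > 0 with 0 < |z + 3| < δ ⇒ |z^2 − 9| < ε.
Factor: z^2 − 9 = (z + 3)(z - 3), so |z^2 − 9| = |z + 3|·|z - 3|.
Impose δ ≤ 1 so that |z| < 4; then |z - 3| ≤ 7.
Hence |z^2 − 9| ≤ 7|z + 3|, which is < ε once |z + 3| < ε/7.
Take δ = min(1, ε/7). If 0 < |z + 3| < δ then both bounds hold and |z^2 − 9| ≤ 7|z + 3| < 7·(ε/7) = ε.

δ = min(1, ε/7)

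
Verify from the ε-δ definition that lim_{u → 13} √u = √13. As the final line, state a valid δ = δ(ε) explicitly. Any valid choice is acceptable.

Fix ε > 0. We want δ > 0 such that 0 < |u − 13| < δ implies |√u − √13| < ε.
Multiplying by the conjugate, |√u − √13| = |u − 13|/(√u + √13).
Restrict δ ≤ 13 so that |u − 13| < 13 forces u > 0, and then √u + √13 > √13.
Hence |√u − √13| < |u − 13|/√13, which is < ε once |u − 13| < √13·ε.
Take δ = min(13, √13·ε). If 0 < |u − 13| < δ then u > 0 and |√u − √13| < |u − 13|/√13 < ε.

δ = min(13, √13·ε)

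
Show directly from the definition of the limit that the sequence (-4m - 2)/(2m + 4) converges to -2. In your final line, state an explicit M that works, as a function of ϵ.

Let ϵ > 0 be given. For m ≥ 1, |(-4m - 2)/(2m + 4) + 2| = |12|/(2(2m + 4)) = 12/(2(2m + 4)).
Since 2m + 4 ≥ 2m for m ≥ 1, this is ≤ 12/(2·2m) = 3/m.
So |(-4m - 2)/(2m + 4) + 2| < ϵ whenever m > 3/ϵ.
Take M = 3/ϵ. If m > M then |(-4m - 2)/(2m + 4) + 2| ≤ 3/m < ϵ.

M = 3/ϵ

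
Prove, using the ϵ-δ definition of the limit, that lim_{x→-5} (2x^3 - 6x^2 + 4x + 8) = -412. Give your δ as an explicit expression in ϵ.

Fix ϵ > 0. We want δ > 0 such that 0 < |x + 5| < δ implies |(2x^3 - 6x^2 + 4x + 8) + 412| < ϵ.
(2x^3 - 6x^2 + 4x + 8) + 412 = 2x^3 - 6x^2 + 4x + 420 = (x + 5)(2x^2 - 16x + 84).
So |(2x^3 - 6x^2 + 4x + 8) + 412| = |x + 5|·|2x^2 - 16x + 84|.
Require δ ≤ 1. Then |x + 5| < 1 gives |x| < 6, and by the triangle inequality |2x^2 - 16x + 84| ≤ 2·6^2 + 16·6 + 84 = 252.
Hence |(2x^3 - 6x^2 + 4x + 8) + 412| ≤ 252|x + 5| < ϵ provided |x + 5| < ϵ/252.
Choosing δ = min(1, ϵ/252) ensures both conditions, hence |(2x^3 - 6x^2 + 4x + 8) + 412| < ϵ.

δ = min(1, ϵ/252)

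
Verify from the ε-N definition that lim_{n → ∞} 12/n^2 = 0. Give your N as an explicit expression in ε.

N = (12/ε)^{1/2}

Let ε > 0. For n ≥ 1, |12/n^2 − 0| = 12/n^2.
12/n^2 < ε ⇔ n^2 > 12/ε ⇔ n > (12/ε)^{1/2}.
Take N = (12/ε)^{1/2}. Then n > N implies 12/n^2 < ε.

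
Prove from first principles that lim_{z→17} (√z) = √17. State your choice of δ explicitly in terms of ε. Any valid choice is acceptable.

δ = min(17, √17·ε)

Let ε > 0. We want δ > 0 such that 0 < |z − 17| < δ implies |√z − √17| < ε.
Multiplying by the conjugate, |√z − √17| = |z − 17|/(√z + √17).
Restrict δ ≤ 17 so that |z − 17| < 17 forces z > 0, and then √z + √17 > √17.
Hence |√z − √17| < |z − 17|/√17, which is < ε once |z − 17| < √17·ε.
Take δ = min(17, √17·ε). If 0 < |z − 17| < δ then z > 0 and |√z − √17| < |z − 17|/√17 < ε.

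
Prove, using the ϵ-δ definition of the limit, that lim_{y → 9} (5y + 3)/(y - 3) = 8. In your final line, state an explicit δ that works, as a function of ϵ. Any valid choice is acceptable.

Fix ϵ > 0. We want δ > 0 with 0 < |y − 9| < δ ⇒ |(5y + 3)/(y - 3) − 8| < ϵ.
Combining over a common denominator, (5y + 3)/(y - 3) − 8 = [(5y + 3)·6 − 48·(y - 3)] / [6·(y - 3)] = -18(y − 9) / (6(y - 3)).
So |(5y + 3)/(y - 3) − 8| = 18|y − 9| / (6·|y − 3|).
Require δ ≤ 3, so |y − 3| ≥ |6| − |y − 9| > 6 − 3 = 3.
Hence |(5y + 3)/(y - 3) − 8| < 18|y − 9|/(6·3) = |y − 9|, which is < ϵ once |y − 9| < ϵ.
Take δ = min(3, ϵ). Then 0 < |y − 9| < δ forces both bounds, so |(5y + 3)/(y - 3) − 8| < ϵ.

δ = min(3, ϵ)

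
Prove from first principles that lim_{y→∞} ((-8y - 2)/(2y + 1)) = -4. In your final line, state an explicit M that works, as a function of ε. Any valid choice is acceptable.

Suppose ε > 0. We seek M > 0 such that y > M implies |(-8y - 2)/(2y + 1) + 4| < ε.
(-8y - 2)/(2y + 1) + 4 = (2(-8y - 2) − (-8)(2y + 1)) / (2(2y + 1)) = 4/(2(2y + 1)).
For y > 0 we have 2y + 1 > 2y, so |(-8y - 2)/(2y + 1) + 4| = 4/(2(2y + 1)) < 4/(2·2y) = 1/y.
Thus |(-8y - 2)/(2y + 1) + 4| < ε whenever y > 1/ε.
Take M = 1/ε. If y > M then |(-8y - 2)/(2y + 1) + 4| < 1/y < ε.

M = 1/ε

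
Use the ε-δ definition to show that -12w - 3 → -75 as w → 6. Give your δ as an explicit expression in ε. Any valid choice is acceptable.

δ = ε/12

Fix ε > 0. We need δ > 0 so that 0 < |w − 6| < δ implies |(-12w - 3) + 75| < ε.
|(-12w - 3) + 75| = |-12w + 72| = 12|w − 6|.
Thus it suffices that |w − 6| < ε/12.
Choosing δ = ε/12 gives |(-12w - 3) + 75| = 12|w − 6| < ε whenever |w − 6| < δ.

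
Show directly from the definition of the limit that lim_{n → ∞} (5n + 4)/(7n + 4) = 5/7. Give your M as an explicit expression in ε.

M = (8/49)/ε

Let ε > 0. For n ≥ 1, |(5n + 4)/(7n + 4) − (5/7)| = |8|/(7(7n + 4)) = 8/(7(7n + 4)).
Since 7n + 4 ≥ 7n for n ≥ 1, this is ≤ 8/(7·7n) = (8/49)/n.
So |(5n + 4)/(7n + 4) − (5/7)| < ε whenever n > (8/49)/ε.
Take M = (8/49)/ε. If n > M then |(5n + 4)/(7n + 4) − (5/7)| ≤ (8/49)/n < ε.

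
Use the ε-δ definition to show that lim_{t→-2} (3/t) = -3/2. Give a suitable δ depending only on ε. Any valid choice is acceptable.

Let ε > 0 be given. We seek δ > 0 such that 0 < |t + 2| < δ implies |3/t + 3/2| < ε.
|3/t + 3/2| = 3·|-2 − t|/(2·|t|) = 3|t + 2|/(2|t|).
Restrict δ ≤ 1. Then |t + 2| < 1 gives |t| > 1, so 2|t| > 2.
Then |3/t + 3/2| < 3|t + 2|/2, which is < ε when |t + 2| < (2/3)ε.
Take δ = min(1, (2/3)ε). Then 0 < |t + 2| < δ gives both |t + 2| < 1 and |t + 2| < (2/3)ε, so |3/t + 3/2| < ε.

δ = min(1, (2/3)ε)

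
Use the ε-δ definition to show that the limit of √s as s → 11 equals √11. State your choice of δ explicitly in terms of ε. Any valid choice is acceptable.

δ = min(11, √11·ε)

Let ε > 0 be given. We want δ > 0 such that 0 < |s − 11| < δ implies |√s − √11| < ε.
Rationalise: √s − √11 = (s − 11)/(√s + √11), so |√s − √11| = |s − 11|/(√s + √11).
Restrict δ ≤ 11 so that |s − 11| < 11 forces s > 0, and then √s + √11 > √11.
Hence |√s − √11| < |s − 11|/√11, which is < ε once |s − 11| < √11·ε.
Take δ = min(11, √11·ε). If 0 < |s − 11| < δ then s > 0 and |√s − √11| < |s − 11|/√11 < ε.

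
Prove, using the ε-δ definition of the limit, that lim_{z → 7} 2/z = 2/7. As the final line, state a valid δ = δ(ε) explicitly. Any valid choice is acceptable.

δ = min(7/2, (49/4)ε)

Suppose ε > 0. We seek δ > 0 such that 0 < |z − 7| < δ implies |2/z − (2/7)| < ε.
|2/z − (2/7)| = 2·|7 − z|/(7·|z|) = 2|z − 7|/(7|z|).
Restrict δ ≤ 7/2. Then |z − 7| < 7/2 gives |z| > 7/2, so 7|z| > 49/2.
Then |2/z − (2/7)| < 2|z − 7|/(49/2), which is < ε when |z − 7| < (49/4)ε.
Take δ = min(7/2, (49/4)ε). Then 0 < |z − 7| < δ gives both |z − 7| < 7/2 and |z − 7| < (49/4)ε, so |2/z − (2/7)| < ε.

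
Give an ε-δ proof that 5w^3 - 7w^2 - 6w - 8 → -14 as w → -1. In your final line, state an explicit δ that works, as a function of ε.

Fix ε > 0. We want δ > 0 such that 0 < |w + 1| < δ implies |(5w^3 - 7w^2 - 6w - 8) + 14| < ε.
(5w^3 - 7w^2 - 6w - 8) + 14 = 5w^3 - 7w^2 - 6w + 6 = (w + 1)(5w^2 - 12w + 6).
So |(5w^3 - 7w^2 - 6w - 8) + 14| = |w + 1|·|5w^2 - 12w + 6|.
Require δ ≤ 2. Then |w + 1| < 2 gives |w| < 3, and by the triangle inequality |5w^2 - 12w + 6| ≤ 5·3^2 + 12·3 + 6 = 87.
Hence |(5w^3 - 7w^2 - 6w - 8) + 14| ≤ 87|w + 1| < ε provided |w + 1| < ε/87.
Take δ = min(2, ε/87). Then 0 < |w + 1| < δ gives both |w + 1| < 2 and |w + 1| < ε/87, so |(5w^3 - 7w^2 - 6w - 8) + 14| < ε.

δ = min(2, ε/87)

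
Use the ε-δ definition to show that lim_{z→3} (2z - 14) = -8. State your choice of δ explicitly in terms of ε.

Let ε > 0. We need δ > 0 so that 0 < |z − 3| < δ implies |(2z - 14) + 8| < ε.
|(2z - 14) + 8| = |2z - 6| = 2|z − 3|.
So 2|z − 3| < ε exactly when |z − 3| < ε/2.
Choosing δ = ε/2 gives |(2z - 14) + 8| = 2|z − 3| < ε whenever |z − 3| < δ.

δ = ε/2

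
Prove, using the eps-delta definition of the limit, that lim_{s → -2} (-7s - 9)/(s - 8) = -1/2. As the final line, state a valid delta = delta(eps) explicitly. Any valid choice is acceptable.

delta = min(5, (10/13)eps)

Suppose eps > 0. We want delta > 0 with 0 < |s + 2| < delta ⇒ |(-7s - 9)/(s - 8) + 1/2| < eps.
Combining over a common denominator, (-7s - 9)/(s - 8) + 1/2 = [(-7s - 9)·(-10) − 5·(s - 8)] / [(-10)·(s - 8)] = 65(s + 2) / ((-10)(s - 8)).
So |(-7s - 9)/(s - 8) + 1/2| = 65|s + 2| / (10·|s − 8|).
Restrict delta ≤ 5. Then |s + 2| < 5 gives |s − 8| = |(s + 2) + (-10)| ≥ 10 − 5 = 5.
Hence |(-7s - 9)/(s - 8) + 1/2| < 65|s + 2|/(10·5) = (13/10)|s + 2|, which is < eps once |s + 2| < (10/13)eps.
Take delta = min(5, (10/13)eps). Then 0 < |s + 2| < delta forces both bounds, so |(-7s - 9)/(s - 8) + 1/2| < eps.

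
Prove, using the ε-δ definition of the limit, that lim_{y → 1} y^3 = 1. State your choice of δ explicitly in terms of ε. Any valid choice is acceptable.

Let ε > 0 be given. We seek δ > 0 with 0 < |y − 1| < δ ⇒ |y^3 − 1| < ε.
Factor: y^3 − 1 = (y − 1)(y^2 + y + 1), so |y^3 − 1| = |y − 1|·|y^2 + y + 1|.
Impose δ ≤ 1 so that |y| < 2; then |y^2 + y + 1| ≤ 7.
Hence |y^3 − 1| ≤ 7|y − 1|, which is < ε once |y − 1| < ε/7.
Take δ = min(1, ε/7). If 0 < |y − 1| < δ then both bounds hold and |y^3 − 1| ≤ 7|y − 1| < 7·(ε/7) = ε.

δ = min(1, ε/7)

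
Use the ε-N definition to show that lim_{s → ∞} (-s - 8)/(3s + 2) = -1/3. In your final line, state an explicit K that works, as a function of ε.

Fix ε > 0. We seek K > 0 such that s > K implies |(-s - 8)/(3s + 2) + 1/3| < ε.
(-s - 8)/(3s + 2) + 1/3 = (3(-s - 8) − (-1)(3s + 2)) / (3(3s + 2)) = -22/(3(3s + 2)).
For s > 0 we have 3s + 2 > 3s, so |(-s - 8)/(3s + 2) + 1/3| = 22/(3(3s + 2)) < 22/(3·3s) = (22/9)/s.
Thus |(-s - 8)/(3s + 2) + 1/3| < ε whenever s > (22/9)/ε.
Take K = (22/9)/ε. If s > K then |(-s - 8)/(3s + 2) + 1/3| < (22/9)/s < ε.

K = (22/9)/ε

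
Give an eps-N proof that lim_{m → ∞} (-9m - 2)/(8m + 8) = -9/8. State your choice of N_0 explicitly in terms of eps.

Fix eps > 0. For m ≥ 1, |(-9m - 2)/(8m + 8) + 9/8| = |56|/(8(8m + 8)) = 56/(8(8m + 8)).
Since 8m + 8 ≥ 8m for m ≥ 1, this is ≤ 56/(8·8m) = (7/8)/m.
So |(-9m - 2)/(8m + 8) + 9/8| < eps whenever m > (7/8)/eps.
Take N_0 = (7/8)/eps. If m > N_0 then |(-9m - 2)/(8m + 8) + 9/8| ≤ (7/8)/m < eps.

N_0 = (7/8)/eps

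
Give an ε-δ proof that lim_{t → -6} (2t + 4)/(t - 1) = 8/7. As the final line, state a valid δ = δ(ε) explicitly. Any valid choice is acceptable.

δ = min(7/2, (49/12)ε)

Let ε > 0 be given. We want δ > 0 with 0 < |t + 6| < δ ⇒ |(2t + 4)/(t - 1) − (8/7)| < ε.
Combining over a common denominator, (2t + 4)/(t - 1) − (8/7) = [(2t + 4)·(-7) − (-8)·(t - 1)] / [(-7)·(t - 1)] = -6(t + 6) / ((-7)(t - 1)).
So |(2t + 4)/(t - 1) − (8/7)| = 6|t + 6| / (7·|t − 1|).
Restrict δ ≤ 7/2. Then |t + 6| < 7/2 gives |t − 1| = |(t + 6) + (-7)| ≥ 7 − 7/2 = 7/2.
Hence |(2t + 4)/(t - 1) − (8/7)| < 6|t + 6|/(7·(7/2)) = (12/49)|t + 6|, which is < ε once |t + 6| < (49/12)ε.
Take δ = min(7/2, (49/12)ε). Then 0 < |t + 6| < δ forces both bounds, so |(2t + 4)/(t - 1) − (8/7)| < ε.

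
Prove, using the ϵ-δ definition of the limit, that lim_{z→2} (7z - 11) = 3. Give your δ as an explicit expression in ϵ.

δ = ϵ/7

Let ϵ > 0. We need δ > 0 so that 0 < |z − 2| < δ implies |(7z - 11) − 3| < ϵ.
|(7z - 11) − 3| = |7z - 14| = 7|z − 2|.
So 7|z − 2| < ϵ exactly when |z − 2| < ϵ/7.
Take δ = ϵ/7. If 0 < |z − 2| < δ then |(7z - 11) − 3| = 7|z − 2| < 7·(ϵ/7) = ϵ.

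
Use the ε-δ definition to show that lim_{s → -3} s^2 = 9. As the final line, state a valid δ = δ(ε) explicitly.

Let ε > 0 be given. We seek δ > 0 with 0 < |s + 3| < δ ⇒ |s^2 − 9| < ε.
Factor: s^2 − 9 = (s + 3)(s - 3), so |s^2 − 9| = |s + 3|·|s - 3|.
Restrict δ ≤ 1. Then |s + 3| < 1 gives |s| < 4, so by the triangle inequality |s - 3| ≤ 4 + 3 = 7.
Hence |s^2 − 9| ≤ 7|s + 3|, which is < ε once |s + 3| < ε/7.
Take δ = min(1, ε/7). If 0 < |s + 3| < δ then both bounds hold and |s^2 − 9| ≤ 7|s + 3| < 7·(ε/7) = ε.

δ = min(1, ε/7)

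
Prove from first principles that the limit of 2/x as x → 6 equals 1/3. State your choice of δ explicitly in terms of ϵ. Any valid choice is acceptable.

Fix ϵ > 0. We seek δ > 0 such that 0 < |x − 6| < δ implies |2/x − (1/3)| < ϵ.
|2/x − (1/3)| = 2·|6 − x|/(6·|x|) = 2|x − 6|/(6|x|).
Require δ ≤ 3 so that |x| > 6 − 3 = 3, hence 6|x| > 18.
Then |2/x − (1/3)| < 2|x − 6|/18, which is < ϵ when |x − 6| < 9ϵ.
Take δ = min(3, 9ϵ). Then 0 < |x − 6| < δ gives both |x − 6| < 3 and |x − 6| < 9ϵ, so |2/x − (1/3)| < ϵ.

δ = min(3, 9ϵ)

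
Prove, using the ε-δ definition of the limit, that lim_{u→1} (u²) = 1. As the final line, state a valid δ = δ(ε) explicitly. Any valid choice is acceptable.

Fix ε > 0. We seek δ > 0 with 0 < |u − 1| < δ ⇒ |u² − 1| < ε.
Factor: u² − 1 = (u − 1)(u + 1), so |u² − 1| = |u − 1|·|u + 1|.
Impose δ ≤ 1 so that |u| < 2; then |u + 1| ≤ 3.
Hence |u² − 1| ≤ 3|u − 1|, which is < ε once |u − 1| < ε/3.
Take δ = min(1, ε/3). If 0 < |u − 1| < δ then both bounds hold and |u² − 1| ≤ 3|u − 1| < 3·(ε/3) = ε.

δ = min(1, ε/3)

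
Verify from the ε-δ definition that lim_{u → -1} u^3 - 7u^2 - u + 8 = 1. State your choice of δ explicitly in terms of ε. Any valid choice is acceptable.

Let ε > 0 be given. We want δ > 0 such that 0 < |u + 1| < δ implies |(u^3 - 7u^2 - u + 8) − 1| < ε.
(u^3 - 7u^2 - u + 8) − 1 = u^3 - 7u^2 - u + 7 = (u + 1)(u^2 - 8u + 7).
So |(u^3 - 7u^2 - u + 8) − 1| = |u + 1|·|u^2 - 8u + 7|.
Require δ ≤ 1. Then |u + 1| < 1 gives |u| < 2, and by the triangle inequality |u^2 - 8u + 7| ≤ 2^2 + 8·2 + 7 = 27.
Hence |(u^3 - 7u^2 - u + 8) − 1| ≤ 27|u + 1| < ε provided |u + 1| < ε/27.
Take δ = min(1, ε/27). Then 0 < |u + 1| < δ gives both |u + 1| < 1 and |u + 1| < ε/27, so |(u^3 - 7u^2 - u + 8) − 1| < ε.

δ = min(1, ε/27)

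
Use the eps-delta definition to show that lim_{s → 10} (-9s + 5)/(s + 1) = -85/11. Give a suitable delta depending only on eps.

delta = min(11/2, (121/28)eps)

Suppose eps > 0. We want delta > 0 with 0 < |s − 10| < delta ⇒ |(-9s + 5)/(s + 1) + 85/11| < eps.
Combining over a common denominator, (-9s + 5)/(s + 1) + 85/11 = [(-9s + 5)·11 − (-85)·(s + 1)] / [11·(s + 1)] = -14(s − 10) / (11(s + 1)).
So |(-9s + 5)/(s + 1) + 85/11| = 14|s − 10| / (11·|s + 1|).
Require delta ≤ 11/2, so |s + 1| ≥ |11| − |s − 10| > 11 − 11/2 = 11/2.
Hence |(-9s + 5)/(s + 1) + 85/11| < 14|s − 10|/(11·(11/2)) = (28/121)|s − 10|, which is < eps once |s − 10| < (121/28)eps.
Take delta = min(11/2, (121/28)eps). Then 0 < |s − 10| < delta forces both bounds, so |(-9s + 5)/(s + 1) + 85/11| < eps.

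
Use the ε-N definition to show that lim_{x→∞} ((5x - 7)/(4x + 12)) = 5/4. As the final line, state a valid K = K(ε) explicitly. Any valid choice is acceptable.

K = (11/2)/ε

Suppose ε > 0. We seek K > 0 such that x > K implies |(5x - 7)/(4x + 12) − (5/4)| < ε.
(5x - 7)/(4x + 12) − (5/4) = (4(5x - 7) − 5(4x + 12)) / (4(4x + 12)) = -88/(4(4x + 12)).
For x > 0 we have 4x + 12 > 4x, so |(5x - 7)/(4x + 12) − (5/4)| = 88/(4(4x + 12)) < 88/(4·4x) = (11/2)/x.
Thus |(5x - 7)/(4x + 12) − (5/4)| < ε whenever x > (11/2)/ε.
Take K = (11/2)/ε. If x > K then |(5x - 7)/(4x + 12) − (5/4)| < (11/2)/x < ε.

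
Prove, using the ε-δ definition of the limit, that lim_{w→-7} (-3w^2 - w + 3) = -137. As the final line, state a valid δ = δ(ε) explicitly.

δ = min(1, ε/44)

Let ε > 0 be given. We want δ > 0 such that 0 < |w + 7| < δ implies |(-3w^2 - w + 3) + 137| < ε.
(-3w^2 - w + 3) + 137 = -3w^2 - w + 140 = (w + 7)(-3w + 20).
So |(-3w^2 - w + 3) + 137| = |w + 7|·|-3w + 20|.
Require δ ≤ 1. Then |w + 7| < 1 gives |w| < 8, and by the triangle inequality |-3w + 20| ≤ 3·8 + 20 = 44.
Hence |(-3w^2 - w + 3) + 137| ≤ 44|w + 7| < ε provided |w + 7| < ε/44.
Take δ = min(1, ε/44). Then 0 < |w + 7| < δ gives both |w + 7| < 1 and |w + 7| < ε/44, so |(-3w^2 - w + 3) + 137| < ε.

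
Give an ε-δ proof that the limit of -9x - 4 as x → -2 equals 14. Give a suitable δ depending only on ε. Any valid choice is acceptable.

δ = ε/9

Fix ε > 0. We need δ > 0 so that 0 < |x + 2| < δ implies |(-9x - 4) − 14| < ε.
|(-9x - 4) − 14| = |-9x - 18| = 9|x + 2|.
So 9|x + 2| < ε exactly when |x + 2| < ε/9.
Take δ = ε/9. If 0 < |x + 2| < δ then |(-9x - 4) − 14| = 9|x + 2| < 9·(ε/9) = ε.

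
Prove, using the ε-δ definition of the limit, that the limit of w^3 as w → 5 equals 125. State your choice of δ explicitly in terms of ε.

Suppose ε > 0. We seek δ > 0 with 0 < |w − 5| < δ ⇒ |w^3 − 125| < ε.
Factor: w^3 − 125 = (w − 5)(w^2 + 5w + 25), so |w^3 − 125| = |w − 5|·|w^2 + 5w + 25|.
Impose δ ≤ 2 so that |w| < 7; then |w^2 + 5w + 25| ≤ 109.
Hence |w^3 − 125| ≤ 109|w − 5|, which is < ε once |w − 5| < ε/109.
Take δ = min(2, ε/109). If 0 < |w − 5| < δ then both bounds hold and |w^3 − 125| ≤ 109|w − 5| < 109·(ε/109) = ε.

δ = min(2, ε/109)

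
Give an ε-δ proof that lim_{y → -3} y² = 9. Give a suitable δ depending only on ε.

Fix ε > 0. We seek δ > 0 with 0 < |y + 3| < δ ⇒ |y² − 9| < ε.
Factor: y² − 9 = (y + 3)(y - 3), so |y² − 9| = |y + 3|·|y - 3|.
Restrict δ ≤ 1. Then |y + 3| < 1 gives |y| < 4, so by the triangle inequality |y - 3| ≤ 4 + 3 = 7.
Hence |y² − 9| ≤ 7|y + 3|, which is < ε once |y + 3| < ε/7.
Take δ = min(1, ε/7). If 0 < |y + 3| < δ then both bounds hold and |y² − 9| ≤ 7|y + 3| < 7·(ε/7) = ε.

δ = min(1, ε/7)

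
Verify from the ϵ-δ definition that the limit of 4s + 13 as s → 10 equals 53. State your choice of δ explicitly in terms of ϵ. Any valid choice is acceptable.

Fix ϵ > 0. We need δ > 0 so that 0 < |s − 10| < δ implies |(4s + 13) − 53| < ϵ.
Since (4s + 13) − 53 = 4(s − 10), we have |(4s + 13) − 53| = 4|s − 10|.
So 4|s − 10| < ϵ exactly when |s − 10| < ϵ/4.
Choosing δ = ϵ/4 gives |(4s + 13) − 53| = 4|s − 10| < ϵ whenever |s − 10| < δ.

δ = ϵ/4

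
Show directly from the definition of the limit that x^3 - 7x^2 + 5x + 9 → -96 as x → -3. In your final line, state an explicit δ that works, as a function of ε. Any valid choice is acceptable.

Let ε > 0. We want δ > 0 such that 0 < |x + 3| < δ implies |(x^3 - 7x^2 + 5x + 9) + 96| < ε.
(x^3 - 7x^2 + 5x + 9) + 96 = x^3 - 7x^2 + 5x + 105 = (x + 3)(x^2 - 10x + 35).
So |(x^3 - 7x^2 + 5x + 9) + 96| = |x + 3|·|x^2 - 10x + 35|.
Require δ ≤ 1. Then |x + 3| < 1 gives |x| < 4, and by the triangle inequality |x^2 - 10x + 35| ≤ 4^2 + 10·4 + 35 = 91.
Hence |(x^3 - 7x^2 + 5x + 9) + 96| ≤ 91|x + 3| < ε provided |x + 3| < ε/91.
Choosing δ = min(1, ε/91) ensures both conditions, hence |(x^3 - 7x^2 + 5x + 9) + 96| < ε.

δ = min(1, ε/91)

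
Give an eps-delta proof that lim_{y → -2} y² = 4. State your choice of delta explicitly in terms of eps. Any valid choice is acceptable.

Let eps > 0. We seek delta > 0 with 0 < |y + 2| < delta ⇒ |y² − 4| < eps.
Factor: y² − 4 = (y + 2)(y - 2), so |y² − 4| = |y + 2|·|y - 2|.
Restrict delta ≤ 2. Then |y + 2| < 2 gives |y| < 4, so by the triangle inequality |y - 2| ≤ 4 + 2 = 6.
Hence |y² − 4| ≤ 6|y + 2|, which is < eps once |y + 2| < eps/6.
Take delta = min(2, eps/6). If 0 < |y + 2| < delta then both bounds hold and |y² − 4| ≤ 6|y + 2| < 6·(eps/6) = eps.

delta = min(2, eps/6)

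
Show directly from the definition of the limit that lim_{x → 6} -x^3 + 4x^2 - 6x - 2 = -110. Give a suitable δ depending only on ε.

δ = min(2, ε/98)

Let ε > 0. We want δ > 0 such that 0 < |x − 6| < δ implies |(-x^3 + 4x^2 - 6x - 2) + 110| < ε.
(-x^3 + 4x^2 - 6x - 2) + 110 = -x^3 + 4x^2 - 6x + 108 = (x − 6)(-x^2 - 2x - 18).
So |(-x^3 + 4x^2 - 6x - 2) + 110| = |x − 6|·|-x^2 - 2x - 18|.
Require δ ≤ 2. Then |x − 6| < 2 gives |x| < 8, and by the triangle inequality |-x^2 - 2x - 18| ≤ 8^2 + 2·8 + 18 = 98.
Hence |(-x^3 + 4x^2 - 6x - 2) + 110| ≤ 98|x − 6| < ε provided |x − 6| < ε/98.
Take δ = min(2, ε/98). Then 0 < |x − 6| < δ gives both |x − 6| < 2 and |x − 6| < ε/98, so |(-x^3 + 4x^2 - 6x - 2) + 110| < ε.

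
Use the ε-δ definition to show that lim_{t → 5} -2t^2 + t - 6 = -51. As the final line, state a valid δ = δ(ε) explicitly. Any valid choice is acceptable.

δ = min(1, ε/21)

Suppose ε > 0. We want δ > 0 such that 0 < |t − 5| < δ implies |(-2t^2 + t - 6) + 51| < ε.
(-2t^2 + t - 6) + 51 = -2t^2 + t + 45 = (t − 5)(-2t - 9).
So |(-2t^2 + t - 6) + 51| = |t − 5|·|-2t - 9|.
Assume first that |t − 5| < 1, so |t| < 6. Then |-2t - 9| ≤ 2·6 + 9 = 21.
Hence |(-2t^2 + t - 6) + 51| ≤ 21|t − 5| < ε provided |t − 5| < ε/21.
Take δ = min(1, ε/21). Then 0 < |t − 5| < δ gives both |t − 5| < 1 and |t − 5| < ε/21, so |(-2t^2 + t - 6) + 51| < ε.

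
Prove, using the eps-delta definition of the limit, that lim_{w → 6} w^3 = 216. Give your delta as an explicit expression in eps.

Suppose eps > 0. We seek delta > 0 with 0 < |w − 6| < delta ⇒ |w^3 − 216| < eps.
Factor: w^3 − 216 = (w − 6)(w^2 + 6w + 36), so |w^3 − 216| = |w − 6|·|w^2 + 6w + 36|.
Restrict delta ≤ 1. Then |w − 6| < 1 gives |w| < 7, so by the triangle inequality |w^2 + 6w + 36| ≤ 7^2 + 6·7 + 36 = 127.
Hence |w^3 − 216| ≤ 127|w − 6|, which is < eps once |w − 6| < eps/127.
Take delta = min(1, eps/127). If 0 < |w − 6| < delta then both bounds hold and |w^3 − 216| ≤ 127|w − 6| < 127·(eps/127) = eps.

delta = min(1, eps/127)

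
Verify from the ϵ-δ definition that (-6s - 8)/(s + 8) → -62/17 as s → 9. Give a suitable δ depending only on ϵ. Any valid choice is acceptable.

Let ϵ > 0. We want δ > 0 with 0 < |s − 9| < δ ⇒ |(-6s - 8)/(s + 8) + 62/17| < ϵ.
Combining over a common denominator, (-6s - 8)/(s + 8) + 62/17 = [(-6s - 8)·17 − (-62)·(s + 8)] / [17·(s + 8)] = -40(s − 9) / (17(s + 8)).
So |(-6s - 8)/(s + 8) + 62/17| = 40|s − 9| / (17·|s + 8|).
Require δ ≤ 17/2, so |s + 8| ≥ |17| − |s − 9| > 17 − 17/2 = 17/2.
Hence |(-6s - 8)/(s + 8) + 62/17| < 40|s − 9|/(17·(17/2)) = (80/289)|s − 9|, which is < ϵ once |s − 9| < (289/80)ϵ.
Take δ = min(17/2, (289/80)ϵ). Then 0 < |s − 9| < δ forces both bounds, so |(-6s - 8)/(s + 8) + 62/17| < ϵ.

δ = min(17/2, (289/80)ϵ)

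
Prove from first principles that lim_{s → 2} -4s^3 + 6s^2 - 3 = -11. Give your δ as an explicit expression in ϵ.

δ = min(2, ϵ/76)

Fix ϵ > 0. We want δ > 0 such that 0 < |s − 2| < δ implies |(-4s^3 + 6s^2 - 3) + 11| < ϵ.
(-4s^3 + 6s^2 - 3) + 11 = -4s^3 + 6s^2 + 8 = (s − 2)(-4s^2 - 2s - 4).
So |(-4s^3 + 6s^2 - 3) + 11| = |s − 2|·|-4s^2 - 2s - 4|.
Require δ ≤ 2. Then |s − 2| < 2 gives |s| < 4, and by the triangle inequality |-4s^2 - 2s - 4| ≤ 4·4^2 + 2·4 + 4 = 76.
Hence |(-4s^3 + 6s^2 - 3) + 11| ≤ 76|s − 2| < ϵ provided |s − 2| < ϵ/76.
Choosing δ = min(2, ϵ/76) ensures both conditions, hence |(-4s^3 + 6s^2 - 3) + 11| < ϵ.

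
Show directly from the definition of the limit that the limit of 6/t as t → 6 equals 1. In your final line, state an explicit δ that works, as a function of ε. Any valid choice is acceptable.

Suppose ε > 0. We seek δ > 0 such that 0 < |t − 6| < δ implies |6/t − 1| < ε.
|6/t − 1| = 6·|6 − t|/(6·|t|) = 6|t − 6|/(6|t|).
Require δ ≤ 3 so that |t| > 6 − 3 = 3, hence 6|t| > 18.
Then |6/t − 1| < 6|t − 6|/18, which is < ε when |t − 6| < 3ε.
Take δ = min(3, 3ε). Then 0 < |t − 6| < δ gives both |t − 6| < 3 and |t − 6| < 3ε, so |6/t − 1| < ε.

δ = min(3, 3ε)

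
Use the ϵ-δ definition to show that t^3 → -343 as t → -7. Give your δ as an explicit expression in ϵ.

Suppose ϵ > 0. We seek δ > 0 with 0 < |t + 7| < δ ⇒ |t^3 + 343| < ϵ.
Factor: t^3 + 343 = (t + 7)(t^2 - 7t + 49), so |t^3 + 343| = |t + 7|·|t^2 - 7t + 49|.
Impose δ ≤ 2 so that |t| < 9; then |t^2 - 7t + 49| ≤ 193.
Hence |t^3 + 343| ≤ 193|t + 7|, which is < ϵ once |t + 7| < ϵ/193.
Take δ = min(2, ϵ/193). If 0 < |t + 7| < δ then both bounds hold and |t^3 + 343| ≤ 193|t + 7| < 193·(ϵ/193) = ϵ.

δ = min(2, ϵ/193)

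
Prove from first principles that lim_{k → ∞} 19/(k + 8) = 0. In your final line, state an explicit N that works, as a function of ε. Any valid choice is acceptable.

Let ε > 0 be given. For k ≥ 1, |19/(k + 8) − 0| = 19/(k + 8) ≤ 19/k.
We need 19/k < ε, i.e. k > 19/ε.
Take N = 19/ε. If k > N then |19/(k + 8)| ≤ 19/k < ε.

N = 19/ε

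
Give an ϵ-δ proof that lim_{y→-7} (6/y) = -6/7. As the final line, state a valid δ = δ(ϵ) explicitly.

δ = min(7/2, (49/12)ϵ)

Let ϵ > 0 be given. We seek δ > 0 such that 0 < |y + 7| < δ implies |6/y + 6/7| < ϵ.
|6/y + 6/7| = 6·|-7 − y|/(7·|y|) = 6|y + 7|/(7|y|).
Require δ ≤ 7/2 so that |y| > 7 − 7/2 = 7/2, hence 7|y| > 49/2.
Then |6/y + 6/7| < 6|y + 7|/(49/2), which is < ϵ when |y + 7| < (49/12)ϵ.
Take δ = min(7/2, (49/12)ϵ). Then 0 < |y + 7| < δ gives both |y + 7| < 7/2 and |y + 7| < (49/12)ϵ, so |6/y + 6/7| < ϵ.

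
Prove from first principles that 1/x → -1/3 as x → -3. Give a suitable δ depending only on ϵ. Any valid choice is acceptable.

δ = min(3/2, (9/2)ϵ)

Fix ϵ > 0. We seek δ > 0 such that 0 < |x + 3| < δ implies |1/x + 1/3| < ϵ.
|1/x + 1/3| = |-3 − x|/(3·|x|) = |x + 3|/(3|x|).
Require δ ≤ 3/2 so that |x| > 3 − 3/2 = 3/2, hence 3|x| > 9/2.
Then |1/x + 1/3| < |x + 3|/(9/2), which is < ϵ when |x + 3| < (9/2)ϵ.
Take δ = min(3/2, (9/2)ϵ). Then 0 < |x + 3| < δ gives both |x + 3| < 3/2 and |x + 3| < (9/2)ϵ, so |1/x + 1/3| < ϵ.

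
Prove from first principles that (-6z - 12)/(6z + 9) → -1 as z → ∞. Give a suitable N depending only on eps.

Suppose eps > 0. We seek N > 0 such that z > N implies |(-6z - 12)/(6z + 9) + 1| < eps.
(-6z - 12)/(6z + 9) + 1 = (6(-6z - 12) − (-6)(6z + 9)) / (6(6z + 9)) = -18/(6(6z + 9)).
For z > 0 we have 6z + 9 > 6z, so |(-6z - 12)/(6z + 9) + 1| = 18/(6(6z + 9)) < 18/(6·6z) = (1/2)/z.
Thus |(-6z - 12)/(6z + 9) + 1| < eps whenever z > (1/2)/eps.
Take N = (1/2)/eps. If z > N then |(-6z - 12)/(6z + 9) + 1| < (1/2)/z < eps.

N = (1/2)/eps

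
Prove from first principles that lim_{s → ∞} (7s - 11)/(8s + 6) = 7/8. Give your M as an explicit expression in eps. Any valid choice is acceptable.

Let eps > 0 be given. We seek M > 0 such that s > M implies |(7s - 11)/(8s + 6) − (7/8)| < eps.
(7s - 11)/(8s + 6) − (7/8) = (8(7s - 11) − 7(8s + 6)) / (8(8s + 6)) = -130/(8(8s + 6)).
For s > 0 we have 8s + 6 > 8s, so |(7s - 11)/(8s + 6) − (7/8)| = 130/(8(8s + 6)) < 130/(8·8s) = (65/32)/s.
Thus |(7s - 11)/(8s + 6) − (7/8)| < eps whenever s > (65/32)/eps.
Take M = (65/32)/eps. If s > M then |(7s - 11)/(8s + 6) − (7/8)| < (65/32)/s < eps.

M = (65/32)/eps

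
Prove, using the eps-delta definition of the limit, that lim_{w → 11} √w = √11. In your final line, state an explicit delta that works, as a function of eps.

delta = min(11, √11·eps)

Suppose eps > 0. We want delta > 0 such that 0 < |w − 11| < delta implies |√w − √11| < eps.
Multiplying by the conjugate, |√w − √11| = |w − 11|/(√w + √11).
Restrict delta ≤ 11 so that |w − 11| < 11 forces w > 0, and then √w + √11 > √11.
Hence |√w − √11| < |w − 11|/√11, which is < eps once |w − 11| < √11·eps.
Take delta = min(11, √11·eps). If 0 < |w − 11| < delta then w > 0 and |√w − √11| < |w − 11|/√11 < eps.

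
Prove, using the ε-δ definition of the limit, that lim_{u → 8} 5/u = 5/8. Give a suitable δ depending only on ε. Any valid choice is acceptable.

δ = min(4, (32/5)ε)

Let ε > 0. We seek δ > 0 such that 0 < |u − 8| < δ implies |5/u − (5/8)| < ε.
|5/u − (5/8)| = 5·|8 − u|/(8·|u|) = 5|u − 8|/(8|u|).
Require δ ≤ 4 so that |u| > 8 − 4 = 4, hence 8|u| > 32.
Then |5/u − (5/8)| < 5|u − 8|/32, which is < ε when |u − 8| < (32/5)ε.
Take δ = min(4, (32/5)ε). Then 0 < |u − 8| < δ gives both |u − 8| < 4 and |u − 8| < (32/5)ε, so |5/u − (5/8)| < ε.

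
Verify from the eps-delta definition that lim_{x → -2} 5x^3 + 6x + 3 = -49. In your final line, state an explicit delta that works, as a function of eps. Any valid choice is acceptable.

delta = min(2, eps/146)

Suppose eps > 0. We want delta > 0 such that 0 < |x + 2| < delta implies |(5x^3 + 6x + 3) + 49| < eps.
(5x^3 + 6x + 3) + 49 = 5x^3 + 6x + 52 = (x + 2)(5x^2 - 10x + 26).
So |(5x^3 + 6x + 3) + 49| = |x + 2|·|5x^2 - 10x + 26|.
Require delta ≤ 2. Then |x + 2| < 2 gives |x| < 4, and by the triangle inequality |5x^2 - 10x + 26| ≤ 5·4^2 + 10·4 + 26 = 146.
Hence |(5x^3 + 6x + 3) + 49| ≤ 146|x + 2| < eps provided |x + 2| < eps/146.
Take delta = min(2, eps/146). Then 0 < |x + 2| < delta gives both |x + 2| < 2 and |x + 2| < eps/146, so |(5x^3 + 6x + 3) + 49| < eps.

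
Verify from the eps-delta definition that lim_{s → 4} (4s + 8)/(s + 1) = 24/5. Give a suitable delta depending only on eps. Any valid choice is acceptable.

delta = min(5/2, (25/8)eps)

Suppose eps > 0. We want delta > 0 with 0 < |s − 4| < delta ⇒ |(4s + 8)/(s + 1) − (24/5)| < eps.
Combining over a common denominator, (4s + 8)/(s + 1) − (24/5) = [(4s + 8)·5 − 24·(s + 1)] / [5·(s + 1)] = -4(s − 4) / (5(s + 1)).
So |(4s + 8)/(s + 1) − (24/5)| = 4|s − 4| / (5·|s + 1|).
Require delta ≤ 5/2, so |s + 1| ≥ |5| − |s − 4| > 5 − 5/2 = 5/2.
Hence |(4s + 8)/(s + 1) − (24/5)| < 4|s − 4|/(5·(5/2)) = (8/25)|s − 4|, which is < eps once |s − 4| < (25/8)eps.
Take delta = min(5/2, (25/8)eps). Then 0 < |s − 4| < delta forces both bounds, so |(4s + 8)/(s + 1) − (24/5)| < eps.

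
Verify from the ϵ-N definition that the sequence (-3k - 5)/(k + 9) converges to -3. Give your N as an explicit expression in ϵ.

N = 22/ϵ

Let ϵ > 0. For k ≥ 1, |(-3k - 5)/(k + 9) + 3| = |22|/((k + 9)) = 22/((k + 9)).
Since k + 9 ≥ k for k ≥ 1, this is ≤ 22/(k) = 22/k.
So |(-3k - 5)/(k + 9) + 3| < ϵ whenever k > 22/ϵ.
Take N = 22/ϵ. If k > N then |(-3k - 5)/(k + 9) + 3| ≤ 22/k < ϵ.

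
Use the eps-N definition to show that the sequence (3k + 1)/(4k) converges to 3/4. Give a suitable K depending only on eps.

K = (1/4)/eps

Suppose eps > 0. For k ≥ 1, |(3k + 1)/(4k) − (3/4)| = |4|/(4(4k)) = 4/(4(4k)).
Since 4k ≥ 4k for k ≥ 1, this is ≤ 4/(4·4k) = (1/4)/k.
So |(3k + 1)/(4k) − (3/4)| < eps whenever k > (1/4)/eps.
Take K = (1/4)/eps. If k > K then |(3k + 1)/(4k) − (3/4)| ≤ (1/4)/k < eps.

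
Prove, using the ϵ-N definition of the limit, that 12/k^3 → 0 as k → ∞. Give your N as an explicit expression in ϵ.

N = (12/ϵ)^{1/3}

Fix ϵ > 0. For k ≥ 1, |12/k^3 − 0| = 12/k^3.
12/k^3 < ϵ ⇔ k^3 > 12/ϵ ⇔ k > (12/ϵ)^{1/3}.
Take N = (12/ϵ)^{1/3}. Then k > N implies 12/k^3 < ϵ.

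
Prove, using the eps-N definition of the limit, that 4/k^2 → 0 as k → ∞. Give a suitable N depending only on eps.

N = (4/eps)^{1/2}

Suppose eps > 0. For k ≥ 1, |4/k^2 − 0| = 4/k^2.
4/k^2 < eps ⇔ k^2 > 4/eps ⇔ k > (4/eps)^{1/2}.
Take N = (4/eps)^{1/2}. Then k > N implies 4/k^2 < eps.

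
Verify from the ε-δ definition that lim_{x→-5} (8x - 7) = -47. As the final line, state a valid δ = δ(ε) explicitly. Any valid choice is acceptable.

Let ε > 0 be given. We need δ > 0 so that 0 < |x + 5| < δ implies |(8x - 7) + 47| < ε.
Since (8x - 7) + 47 = 8(x + 5), we have |(8x - 7) + 47| = 8|x + 5|.
So 8|x + 5| < ε exactly when |x + 5| < ε/8.
Choosing δ = ε/8 gives |(8x - 7) + 47| = 8|x + 5| < ε whenever |x + 5| < δ.

δ = ε/8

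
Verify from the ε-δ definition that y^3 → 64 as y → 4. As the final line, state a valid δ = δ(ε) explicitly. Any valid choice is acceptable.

δ = min(1, ε/61)

Suppose ε > 0. We seek δ > 0 with 0 < |y − 4| < δ ⇒ |y^3 − 64| < ε.
Factor: y^3 − 64 = (y − 4)(y^2 + 4y + 16), so |y^3 − 64| = |y − 4|·|y^2 + 4y + 16|.
Impose δ ≤ 1 so that |y| < 5; then |y^2 + 4y + 16| ≤ 61.
Hence |y^3 − 64| ≤ 61|y − 4|, which is < ε once |y − 4| < ε/61.
Take δ = min(1, ε/61). If 0 < |y − 4| < δ then both bounds hold and |y^3 − 64| ≤ 61|y − 4| < 61·(ε/61) = ε.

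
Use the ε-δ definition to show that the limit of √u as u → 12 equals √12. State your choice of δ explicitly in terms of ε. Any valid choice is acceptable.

δ = min(12, √12·ε)

Fix ε > 0. We want δ > 0 such that 0 < |u − 12| < δ implies |√u − √12| < ε.
Multiplying by the conjugate, |√u − √12| = |u − 12|/(√u + √12).
Restrict δ ≤ 12 so that |u − 12| < 12 forces u > 0, and then √u + √12 > √12.
Hence |√u − √12| < |u − 12|/√12, which is < ε once |u − 12| < √12·ε.
Take δ = min(12, √12·ε). If 0 < |u − 12| < δ then u > 0 and |√u − √12| < |u − 12|/√12 < ε.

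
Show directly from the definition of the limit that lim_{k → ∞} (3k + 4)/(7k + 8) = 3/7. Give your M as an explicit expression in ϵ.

Let ϵ > 0 be given. For k ≥ 1, |(3k + 4)/(7k + 8) − (3/7)| = |4|/(7(7k + 8)) = 4/(7(7k + 8)).
Since 7k + 8 ≥ 7k for k ≥ 1, this is ≤ 4/(7·7k) = (4/49)/k.
So |(3k + 4)/(7k + 8) − (3/7)| < ϵ whenever k > (4/49)/ϵ.
Take M = (4/49)/ϵ. If k > M then |(3k + 4)/(7k + 8) − (3/7)| ≤ (4/49)/k < ϵ.

M = (4/49)/ϵ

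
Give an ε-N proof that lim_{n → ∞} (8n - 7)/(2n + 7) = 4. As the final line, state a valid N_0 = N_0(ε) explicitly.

Let ε > 0. For n ≥ 1, |(8n - 7)/(2n + 7) − 4| = |-70|/(2(2n + 7)) = 70/(2(2n + 7)).
Since 2n + 7 ≥ 2n for n ≥ 1, this is ≤ 70/(2·2n) = (35/2)/n.
So |(8n - 7)/(2n + 7) − 4| < ε whenever n > (35/2)/ε.
Take N_0 = (35/2)/ε. If n > N_0 then |(8n - 7)/(2n + 7) − 4| ≤ (35/2)/n < ε.

N_0 = (35/2)/ε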